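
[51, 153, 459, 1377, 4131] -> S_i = 51*3^i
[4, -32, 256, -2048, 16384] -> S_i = 4*-8^i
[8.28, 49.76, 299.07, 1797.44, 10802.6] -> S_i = 8.28*6.01^i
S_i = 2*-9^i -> [2, -18, 162, -1458, 13122]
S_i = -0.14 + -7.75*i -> [-0.14, -7.89, -15.64, -23.39, -31.14]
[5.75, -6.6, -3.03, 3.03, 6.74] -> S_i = Random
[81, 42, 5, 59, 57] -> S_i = Random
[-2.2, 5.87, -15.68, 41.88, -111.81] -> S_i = -2.20*(-2.67)^i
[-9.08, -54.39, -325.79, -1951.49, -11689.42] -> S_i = -9.08*5.99^i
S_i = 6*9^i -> [6, 54, 486, 4374, 39366]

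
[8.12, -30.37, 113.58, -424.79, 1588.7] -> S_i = 8.12*(-3.74)^i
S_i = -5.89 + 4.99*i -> [-5.89, -0.9, 4.09, 9.08, 14.07]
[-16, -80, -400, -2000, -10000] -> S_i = -16*5^i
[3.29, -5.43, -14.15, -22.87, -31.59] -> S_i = 3.29 + -8.72*i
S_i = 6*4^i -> [6, 24, 96, 384, 1536]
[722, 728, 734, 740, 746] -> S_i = 722 + 6*i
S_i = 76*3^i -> [76, 228, 684, 2052, 6156]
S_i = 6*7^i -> [6, 42, 294, 2058, 14406]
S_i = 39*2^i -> [39, 78, 156, 312, 624]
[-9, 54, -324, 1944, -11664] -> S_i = -9*-6^i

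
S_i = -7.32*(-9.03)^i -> [-7.32, 66.1, -596.88, 5389.82, -48670.08]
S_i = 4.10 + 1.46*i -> [4.1, 5.56, 7.02, 8.48, 9.94]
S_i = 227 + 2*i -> [227, 229, 231, 233, 235]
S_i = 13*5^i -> [13, 65, 325, 1625, 8125]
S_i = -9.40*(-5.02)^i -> [-9.4, 47.19, -236.88, 1189.16, -5969.57]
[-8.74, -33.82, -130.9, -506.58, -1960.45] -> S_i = -8.74*3.87^i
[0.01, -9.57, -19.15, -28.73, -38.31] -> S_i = 0.01 + -9.58*i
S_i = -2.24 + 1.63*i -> [-2.24, -0.61, 1.02, 2.65, 4.28]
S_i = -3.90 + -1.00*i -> [-3.9, -4.9, -5.9, -6.9, -7.9]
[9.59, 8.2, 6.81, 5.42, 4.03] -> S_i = 9.59 + -1.39*i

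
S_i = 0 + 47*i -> [0, 47, 94, 141, 188]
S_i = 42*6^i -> [42, 252, 1512, 9072, 54432]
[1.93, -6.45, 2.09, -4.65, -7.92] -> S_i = Random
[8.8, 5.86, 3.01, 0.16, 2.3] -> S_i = Random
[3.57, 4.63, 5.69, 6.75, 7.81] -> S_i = 3.57 + 1.06*i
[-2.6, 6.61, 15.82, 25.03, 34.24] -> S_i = -2.60 + 9.21*i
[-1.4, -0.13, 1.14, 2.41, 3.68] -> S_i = -1.40 + 1.27*i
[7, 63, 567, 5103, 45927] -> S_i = 7*9^i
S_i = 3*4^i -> [3, 12, 48, 192, 768]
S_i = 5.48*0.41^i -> [5.48, 2.25, 0.92, 0.38, 0.15]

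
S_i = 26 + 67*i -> [26, 93, 160, 227, 294]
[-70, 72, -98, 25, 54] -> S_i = Random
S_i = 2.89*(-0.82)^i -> [2.89, -2.37, 1.94, -1.59, 1.31]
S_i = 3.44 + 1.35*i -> [3.44, 4.79, 6.14, 7.49, 8.84]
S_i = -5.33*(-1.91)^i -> [-5.33, 10.18, -19.44, 37.14, -70.94]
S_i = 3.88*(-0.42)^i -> [3.88, -1.63, 0.68, -0.29, 0.12]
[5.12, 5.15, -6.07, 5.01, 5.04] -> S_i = Random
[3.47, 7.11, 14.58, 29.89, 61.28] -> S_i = 3.47*2.05^i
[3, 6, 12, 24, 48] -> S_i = 3*2^i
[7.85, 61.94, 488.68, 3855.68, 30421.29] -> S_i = 7.85*7.89^i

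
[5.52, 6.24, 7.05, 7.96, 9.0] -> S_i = 5.52*1.13^i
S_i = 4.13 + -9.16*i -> [4.13, -5.03, -14.19, -23.35, -32.51]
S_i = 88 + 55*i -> [88, 143, 198, 253, 308]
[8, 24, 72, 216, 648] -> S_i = 8*3^i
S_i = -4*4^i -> [-4, -16, -64, -256, -1024]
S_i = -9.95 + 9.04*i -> [-9.95, -0.91, 8.13, 17.17, 26.21]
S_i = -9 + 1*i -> [-9, -8, -7, -6, -5]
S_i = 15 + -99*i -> [15, -84, -183, -282, -381]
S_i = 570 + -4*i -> [570, 566, 562, 558, 554]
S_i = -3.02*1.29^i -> [-3.02, -3.9, -5.03, -6.48, -8.36]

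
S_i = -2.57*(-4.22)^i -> [-2.57, 10.85, -45.77, 193.14, -815.05]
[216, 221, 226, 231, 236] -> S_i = 216 + 5*i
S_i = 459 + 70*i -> [459, 529, 599, 669, 739]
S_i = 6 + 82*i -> [6, 88, 170, 252, 334]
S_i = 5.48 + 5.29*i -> [5.48, 10.77, 16.06, 21.35, 26.64]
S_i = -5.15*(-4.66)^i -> [-5.15, 24.0, -111.84, 521.15, -2428.57]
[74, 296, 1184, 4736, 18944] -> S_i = 74*4^i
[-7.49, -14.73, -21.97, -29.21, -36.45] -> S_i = -7.49 + -7.24*i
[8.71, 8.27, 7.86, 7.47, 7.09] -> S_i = 8.71*0.95^i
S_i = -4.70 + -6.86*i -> [-4.7, -11.56, -18.42, -25.28, -32.14]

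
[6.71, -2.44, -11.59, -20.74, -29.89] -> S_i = 6.71 + -9.15*i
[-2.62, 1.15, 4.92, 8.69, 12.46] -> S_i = -2.62 + 3.77*i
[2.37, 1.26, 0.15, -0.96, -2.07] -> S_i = 2.37 + -1.11*i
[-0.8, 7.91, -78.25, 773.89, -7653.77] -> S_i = -0.80*(-9.89)^i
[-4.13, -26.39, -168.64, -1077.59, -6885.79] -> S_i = -4.13*6.39^i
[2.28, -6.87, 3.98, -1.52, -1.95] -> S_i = Random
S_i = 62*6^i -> [62, 372, 2232, 13392, 80352]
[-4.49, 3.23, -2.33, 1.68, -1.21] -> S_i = -4.49*(-0.72)^i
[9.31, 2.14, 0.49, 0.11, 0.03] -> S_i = 9.31*0.23^i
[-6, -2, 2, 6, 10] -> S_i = -6 + 4*i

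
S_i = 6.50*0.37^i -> [6.5, 2.4, 0.89, 0.33, 0.12]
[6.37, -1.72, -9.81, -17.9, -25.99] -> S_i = 6.37 + -8.09*i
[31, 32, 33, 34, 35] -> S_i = 31 + 1*i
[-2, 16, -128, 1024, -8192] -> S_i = -2*-8^i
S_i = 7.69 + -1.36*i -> [7.69, 6.33, 4.97, 3.61, 2.25]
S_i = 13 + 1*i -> [13, 14, 15, 16, 17]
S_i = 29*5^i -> [29, 145, 725, 3625, 18125]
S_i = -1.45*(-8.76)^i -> [-1.45, 12.7, -111.27, 974.72, -8538.56]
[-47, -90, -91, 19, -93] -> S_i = Random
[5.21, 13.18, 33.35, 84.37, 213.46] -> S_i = 5.21*2.53^i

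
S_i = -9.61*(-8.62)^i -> [-9.61, 82.84, -714.07, 6155.24, -53058.19]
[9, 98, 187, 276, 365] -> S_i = 9 + 89*i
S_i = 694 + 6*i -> [694, 700, 706, 712, 718]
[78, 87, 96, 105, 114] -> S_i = 78 + 9*i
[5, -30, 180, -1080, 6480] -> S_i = 5*-6^i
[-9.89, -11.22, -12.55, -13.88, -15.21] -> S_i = -9.89 + -1.33*i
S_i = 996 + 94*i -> [996, 1090, 1184, 1278, 1372]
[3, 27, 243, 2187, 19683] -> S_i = 3*9^i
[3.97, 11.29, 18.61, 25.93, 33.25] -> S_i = 3.97 + 7.32*i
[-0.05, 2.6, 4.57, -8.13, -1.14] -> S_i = Random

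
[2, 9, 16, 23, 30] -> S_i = 2 + 7*i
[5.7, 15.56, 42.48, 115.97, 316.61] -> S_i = 5.70*2.73^i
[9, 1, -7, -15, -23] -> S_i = 9 + -8*i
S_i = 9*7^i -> [9, 63, 441, 3087, 21609]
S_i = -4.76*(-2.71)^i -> [-4.76, 12.9, -34.96, 94.74, -256.73]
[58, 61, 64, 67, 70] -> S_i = 58 + 3*i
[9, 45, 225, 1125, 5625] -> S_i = 9*5^i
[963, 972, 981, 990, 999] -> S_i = 963 + 9*i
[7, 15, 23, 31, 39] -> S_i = 7 + 8*i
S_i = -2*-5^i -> [-2, 10, -50, 250, -1250]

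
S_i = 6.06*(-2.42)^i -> [6.06, -14.67, 35.49, -85.89, 207.84]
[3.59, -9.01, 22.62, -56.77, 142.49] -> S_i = 3.59*(-2.51)^i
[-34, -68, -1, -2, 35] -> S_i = Random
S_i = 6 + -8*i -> [6, -2, -10, -18, -26]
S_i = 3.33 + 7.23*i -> [3.33, 10.56, 17.79, 25.02, 32.25]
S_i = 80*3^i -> [80, 240, 720, 2160, 6480]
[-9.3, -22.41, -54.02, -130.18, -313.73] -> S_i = -9.30*2.41^i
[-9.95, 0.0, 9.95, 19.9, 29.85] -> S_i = -9.95 + 9.95*i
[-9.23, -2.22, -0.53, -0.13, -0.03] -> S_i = -9.23*0.24^i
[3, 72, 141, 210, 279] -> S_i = 3 + 69*i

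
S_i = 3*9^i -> [3, 27, 243, 2187, 19683]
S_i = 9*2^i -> [9, 18, 36, 72, 144]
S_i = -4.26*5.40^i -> [-4.26, -23.0, -124.22, -670.8, -3622.3]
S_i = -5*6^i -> [-5, -30, -180, -1080, -6480]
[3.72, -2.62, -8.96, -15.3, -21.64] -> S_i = 3.72 + -6.34*i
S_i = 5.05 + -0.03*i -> [5.05, 5.02, 4.99, 4.96, 4.93]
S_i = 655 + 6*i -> [655, 661, 667, 673, 679]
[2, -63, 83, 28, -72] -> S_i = Random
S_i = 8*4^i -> [8, 32, 128, 512, 2048]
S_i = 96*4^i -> [96, 384, 1536, 6144, 24576]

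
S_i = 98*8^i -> [98, 784, 6272, 50176, 401408]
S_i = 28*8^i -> [28, 224, 1792, 14336, 114688]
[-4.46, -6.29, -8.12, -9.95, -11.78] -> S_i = -4.46 + -1.83*i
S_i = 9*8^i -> [9, 72, 576, 4608, 36864]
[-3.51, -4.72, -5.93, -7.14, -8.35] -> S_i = -3.51 + -1.21*i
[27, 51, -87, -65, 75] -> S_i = Random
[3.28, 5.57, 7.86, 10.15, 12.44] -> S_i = 3.28 + 2.29*i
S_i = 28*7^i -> [28, 196, 1372, 9604, 67228]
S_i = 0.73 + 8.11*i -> [0.73, 8.84, 16.95, 25.06, 33.17]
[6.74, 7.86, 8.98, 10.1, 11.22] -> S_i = 6.74 + 1.12*i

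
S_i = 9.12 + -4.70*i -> [9.12, 4.42, -0.28, -4.98, -9.68]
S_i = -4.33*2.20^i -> [-4.33, -9.53, -20.96, -46.11, -101.43]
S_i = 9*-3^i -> [9, -27, 81, -243, 729]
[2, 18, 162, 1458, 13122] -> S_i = 2*9^i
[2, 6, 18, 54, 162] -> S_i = 2*3^i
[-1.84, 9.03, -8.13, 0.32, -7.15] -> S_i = Random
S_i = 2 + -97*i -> [2, -95, -192, -289, -386]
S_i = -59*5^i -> [-59, -295, -1475, -7375, -36875]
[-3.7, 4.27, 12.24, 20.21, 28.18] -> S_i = -3.70 + 7.97*i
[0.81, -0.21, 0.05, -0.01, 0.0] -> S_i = 0.81*(-0.26)^i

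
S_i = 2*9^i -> [2, 18, 162, 1458, 13122]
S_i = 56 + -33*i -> [56, 23, -10, -43, -76]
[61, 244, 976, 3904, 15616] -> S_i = 61*4^i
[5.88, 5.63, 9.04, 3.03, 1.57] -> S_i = Random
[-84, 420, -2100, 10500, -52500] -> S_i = -84*-5^i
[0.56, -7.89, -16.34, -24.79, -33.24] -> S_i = 0.56 + -8.45*i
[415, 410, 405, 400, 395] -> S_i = 415 + -5*i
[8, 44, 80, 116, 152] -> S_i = 8 + 36*i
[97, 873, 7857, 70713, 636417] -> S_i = 97*9^i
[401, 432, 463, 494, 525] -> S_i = 401 + 31*i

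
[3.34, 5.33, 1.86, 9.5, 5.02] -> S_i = Random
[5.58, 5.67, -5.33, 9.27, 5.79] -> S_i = Random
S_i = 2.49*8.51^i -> [2.49, 21.19, 180.33, 1534.57, 13059.23]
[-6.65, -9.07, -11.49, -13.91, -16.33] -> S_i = -6.65 + -2.42*i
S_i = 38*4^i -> [38, 152, 608, 2432, 9728]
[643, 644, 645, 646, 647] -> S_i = 643 + 1*i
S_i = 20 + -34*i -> [20, -14, -48, -82, -116]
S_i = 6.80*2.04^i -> [6.8, 13.87, 28.3, 57.73, 117.77]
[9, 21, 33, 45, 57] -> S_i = 9 + 12*i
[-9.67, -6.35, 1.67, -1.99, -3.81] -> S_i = Random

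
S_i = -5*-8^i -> [-5, 40, -320, 2560, -20480]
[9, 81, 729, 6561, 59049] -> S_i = 9*9^i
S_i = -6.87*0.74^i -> [-6.87, -5.08, -3.76, -2.78, -2.06]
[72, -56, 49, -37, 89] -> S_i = Random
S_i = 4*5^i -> [4, 20, 100, 500, 2500]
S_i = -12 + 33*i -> [-12, 21, 54, 87, 120]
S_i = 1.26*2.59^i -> [1.26, 3.26, 8.45, 21.89, 56.7]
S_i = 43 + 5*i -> [43, 48, 53, 58, 63]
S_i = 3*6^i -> [3, 18, 108, 648, 3888]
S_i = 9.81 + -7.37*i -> [9.81, 2.44, -4.93, -12.3, -19.67]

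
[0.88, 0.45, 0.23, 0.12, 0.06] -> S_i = 0.88*0.51^i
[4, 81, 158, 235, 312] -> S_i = 4 + 77*i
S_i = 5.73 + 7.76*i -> [5.73, 13.49, 21.25, 29.01, 36.77]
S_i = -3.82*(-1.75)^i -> [-3.82, 6.68, -11.7, 20.47, -35.83]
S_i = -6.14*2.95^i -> [-6.14, -18.11, -53.43, -157.63, -465.0]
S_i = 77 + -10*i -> [77, 67, 57, 47, 37]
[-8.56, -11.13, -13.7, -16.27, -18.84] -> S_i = -8.56 + -2.57*i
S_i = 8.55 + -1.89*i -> [8.55, 6.66, 4.77, 2.88, 0.99]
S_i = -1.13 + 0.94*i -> [-1.13, -0.19, 0.75, 1.69, 2.63]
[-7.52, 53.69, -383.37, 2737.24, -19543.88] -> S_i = -7.52*(-7.14)^i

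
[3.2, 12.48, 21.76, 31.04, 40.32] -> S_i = 3.20 + 9.28*i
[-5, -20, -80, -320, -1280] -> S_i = -5*4^i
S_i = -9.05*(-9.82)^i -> [-9.05, 88.87, -872.71, 8570.04, -84157.83]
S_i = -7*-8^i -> [-7, 56, -448, 3584, -28672]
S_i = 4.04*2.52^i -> [4.04, 10.18, 25.66, 64.65, 162.92]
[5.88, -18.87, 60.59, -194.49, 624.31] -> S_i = 5.88*(-3.21)^i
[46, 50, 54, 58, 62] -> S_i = 46 + 4*i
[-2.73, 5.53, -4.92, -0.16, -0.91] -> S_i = Random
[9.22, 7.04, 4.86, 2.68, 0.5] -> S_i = 9.22 + -2.18*i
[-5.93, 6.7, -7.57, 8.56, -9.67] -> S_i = -5.93*(-1.13)^i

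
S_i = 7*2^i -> [7, 14, 28, 56, 112]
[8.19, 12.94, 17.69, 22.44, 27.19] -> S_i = 8.19 + 4.75*i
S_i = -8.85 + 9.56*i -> [-8.85, 0.71, 10.27, 19.83, 29.39]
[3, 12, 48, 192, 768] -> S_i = 3*4^i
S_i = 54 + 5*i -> [54, 59, 64, 69, 74]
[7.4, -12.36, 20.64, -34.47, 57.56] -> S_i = 7.40*(-1.67)^i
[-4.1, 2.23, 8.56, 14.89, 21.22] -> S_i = -4.10 + 6.33*i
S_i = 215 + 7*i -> [215, 222, 229, 236, 243]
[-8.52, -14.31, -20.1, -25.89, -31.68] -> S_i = -8.52 + -5.79*i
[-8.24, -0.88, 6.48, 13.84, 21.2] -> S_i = -8.24 + 7.36*i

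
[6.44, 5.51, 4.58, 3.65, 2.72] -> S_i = 6.44 + -0.93*i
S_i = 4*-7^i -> [4, -28, 196, -1372, 9604]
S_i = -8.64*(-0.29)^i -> [-8.64, 2.51, -0.73, 0.21, -0.06]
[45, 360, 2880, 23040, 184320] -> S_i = 45*8^i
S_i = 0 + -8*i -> [0, -8, -16, -24, -32]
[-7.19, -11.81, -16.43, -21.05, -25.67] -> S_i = -7.19 + -4.62*i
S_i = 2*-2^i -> [2, -4, 8, -16, 32]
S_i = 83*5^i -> [83, 415, 2075, 10375, 51875]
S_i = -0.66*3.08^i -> [-0.66, -2.03, -6.26, -19.28, -59.39]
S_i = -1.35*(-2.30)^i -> [-1.35, 3.1, -7.14, 16.43, -37.78]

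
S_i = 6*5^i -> [6, 30, 150, 750, 3750]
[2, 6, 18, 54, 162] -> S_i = 2*3^i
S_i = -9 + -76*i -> [-9, -85, -161, -237, -313]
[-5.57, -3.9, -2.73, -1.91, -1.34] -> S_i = -5.57*0.70^i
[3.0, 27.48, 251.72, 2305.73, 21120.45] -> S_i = 3.00*9.16^i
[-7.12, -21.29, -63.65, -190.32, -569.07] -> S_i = -7.12*2.99^i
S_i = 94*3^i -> [94, 282, 846, 2538, 7614]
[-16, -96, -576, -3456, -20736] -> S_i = -16*6^i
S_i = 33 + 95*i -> [33, 128, 223, 318, 413]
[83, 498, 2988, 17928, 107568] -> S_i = 83*6^i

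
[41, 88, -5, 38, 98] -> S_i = Random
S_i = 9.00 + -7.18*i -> [9.0, 1.82, -5.36, -12.54, -19.72]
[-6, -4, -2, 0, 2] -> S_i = -6 + 2*i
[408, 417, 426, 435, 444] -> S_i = 408 + 9*i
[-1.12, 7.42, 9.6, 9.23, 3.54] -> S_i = Random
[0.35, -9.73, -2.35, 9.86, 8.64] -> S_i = Random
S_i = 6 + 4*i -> [6, 10, 14, 18, 22]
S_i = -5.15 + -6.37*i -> [-5.15, -11.52, -17.89, -24.26, -30.63]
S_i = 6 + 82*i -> [6, 88, 170, 252, 334]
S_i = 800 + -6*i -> [800, 794, 788, 782, 776]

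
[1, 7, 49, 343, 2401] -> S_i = 1*7^i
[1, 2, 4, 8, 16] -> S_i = 1*2^i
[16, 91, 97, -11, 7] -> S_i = Random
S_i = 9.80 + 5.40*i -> [9.8, 15.2, 20.6, 26.0, 31.4]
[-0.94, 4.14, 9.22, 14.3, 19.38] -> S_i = -0.94 + 5.08*i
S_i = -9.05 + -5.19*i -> [-9.05, -14.24, -19.43, -24.62, -29.81]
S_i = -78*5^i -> [-78, -390, -1950, -9750, -48750]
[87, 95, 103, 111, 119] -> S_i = 87 + 8*i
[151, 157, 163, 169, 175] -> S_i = 151 + 6*i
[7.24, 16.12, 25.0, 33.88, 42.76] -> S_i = 7.24 + 8.88*i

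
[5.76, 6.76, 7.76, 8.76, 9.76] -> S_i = 5.76 + 1.00*i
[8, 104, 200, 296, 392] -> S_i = 8 + 96*i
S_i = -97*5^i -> [-97, -485, -2425, -12125, -60625]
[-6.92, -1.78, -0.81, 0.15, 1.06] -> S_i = Random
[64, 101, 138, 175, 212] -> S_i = 64 + 37*i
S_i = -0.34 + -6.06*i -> [-0.34, -6.4, -12.46, -18.52, -24.58]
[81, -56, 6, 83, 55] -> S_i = Random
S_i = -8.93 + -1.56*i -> [-8.93, -10.49, -12.05, -13.61, -15.17]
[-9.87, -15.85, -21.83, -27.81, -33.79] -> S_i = -9.87 + -5.98*i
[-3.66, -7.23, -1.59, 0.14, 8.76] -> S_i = Random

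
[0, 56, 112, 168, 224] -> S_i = 0 + 56*i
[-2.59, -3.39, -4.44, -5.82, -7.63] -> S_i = -2.59*1.31^i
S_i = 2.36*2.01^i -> [2.36, 4.74, 9.53, 19.16, 38.52]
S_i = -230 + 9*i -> [-230, -221, -212, -203, -194]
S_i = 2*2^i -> [2, 4, 8, 16, 32]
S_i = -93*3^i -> [-93, -279, -837, -2511, -7533]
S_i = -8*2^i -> [-8, -16, -32, -64, -128]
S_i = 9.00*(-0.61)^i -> [9.0, -5.49, 3.35, -2.04, 1.25]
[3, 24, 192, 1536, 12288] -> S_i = 3*8^i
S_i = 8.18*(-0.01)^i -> [8.18, -0.08, 0.0, -0.0, 0.0]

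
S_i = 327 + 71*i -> [327, 398, 469, 540, 611]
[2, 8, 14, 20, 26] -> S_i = 2 + 6*i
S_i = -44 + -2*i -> [-44, -46, -48, -50, -52]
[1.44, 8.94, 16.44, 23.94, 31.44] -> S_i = 1.44 + 7.50*i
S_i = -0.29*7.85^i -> [-0.29, -2.28, -17.87, -140.28, -1101.23]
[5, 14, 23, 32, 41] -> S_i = 5 + 9*i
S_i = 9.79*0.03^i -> [9.79, 0.29, 0.01, 0.0, 0.0]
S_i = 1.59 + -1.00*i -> [1.59, 0.59, -0.41, -1.41, -2.41]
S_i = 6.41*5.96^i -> [6.41, 38.2, 227.69, 1357.05, 8088.04]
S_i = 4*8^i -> [4, 32, 256, 2048, 16384]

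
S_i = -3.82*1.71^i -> [-3.82, -6.53, -11.17, -19.1, -32.66]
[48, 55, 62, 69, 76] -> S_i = 48 + 7*i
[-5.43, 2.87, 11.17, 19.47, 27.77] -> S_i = -5.43 + 8.30*i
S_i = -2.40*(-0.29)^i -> [-2.4, 0.7, -0.2, 0.06, -0.02]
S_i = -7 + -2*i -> [-7, -9, -11, -13, -15]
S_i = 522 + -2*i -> [522, 520, 518, 516, 514]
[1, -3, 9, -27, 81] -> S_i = 1*-3^i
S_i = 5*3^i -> [5, 15, 45, 135, 405]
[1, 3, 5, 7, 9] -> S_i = 1 + 2*i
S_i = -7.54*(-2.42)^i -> [-7.54, 18.25, -44.16, 106.86, -258.6]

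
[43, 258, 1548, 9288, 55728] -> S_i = 43*6^i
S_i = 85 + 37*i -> [85, 122, 159, 196, 233]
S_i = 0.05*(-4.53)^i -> [0.05, -0.23, 1.03, -4.65, 21.06]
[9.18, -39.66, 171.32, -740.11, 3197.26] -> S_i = 9.18*(-4.32)^i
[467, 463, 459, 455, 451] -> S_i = 467 + -4*i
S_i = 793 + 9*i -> [793, 802, 811, 820, 829]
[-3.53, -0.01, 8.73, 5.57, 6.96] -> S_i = Random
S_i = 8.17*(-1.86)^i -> [8.17, -15.2, 28.26, -52.57, 97.79]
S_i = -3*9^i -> [-3, -27, -243, -2187, -19683]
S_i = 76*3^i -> [76, 228, 684, 2052, 6156]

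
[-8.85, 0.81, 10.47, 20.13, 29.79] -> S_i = -8.85 + 9.66*i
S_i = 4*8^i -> [4, 32, 256, 2048, 16384]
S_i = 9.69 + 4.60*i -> [9.69, 14.29, 18.89, 23.49, 28.09]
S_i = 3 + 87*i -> [3, 90, 177, 264, 351]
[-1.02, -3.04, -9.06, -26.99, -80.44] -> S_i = -1.02*2.98^i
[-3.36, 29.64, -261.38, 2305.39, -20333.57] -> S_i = -3.36*(-8.82)^i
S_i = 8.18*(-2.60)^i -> [8.18, -21.27, 55.3, -143.77, 373.81]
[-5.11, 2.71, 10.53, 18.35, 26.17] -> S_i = -5.11 + 7.82*i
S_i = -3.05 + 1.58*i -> [-3.05, -1.47, 0.11, 1.69, 3.27]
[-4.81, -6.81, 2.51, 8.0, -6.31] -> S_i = Random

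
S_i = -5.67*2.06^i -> [-5.67, -11.68, -24.06, -49.57, -102.11]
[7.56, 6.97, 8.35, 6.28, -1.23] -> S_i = Random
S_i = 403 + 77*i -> [403, 480, 557, 634, 711]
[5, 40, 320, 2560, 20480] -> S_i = 5*8^i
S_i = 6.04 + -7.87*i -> [6.04, -1.83, -9.7, -17.57, -25.44]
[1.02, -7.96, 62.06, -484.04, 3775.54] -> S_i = 1.02*(-7.80)^i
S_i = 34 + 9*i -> [34, 43, 52, 61, 70]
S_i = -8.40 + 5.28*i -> [-8.4, -3.12, 2.16, 7.44, 12.72]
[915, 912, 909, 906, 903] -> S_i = 915 + -3*i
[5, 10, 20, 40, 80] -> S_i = 5*2^i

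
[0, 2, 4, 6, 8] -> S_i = 0 + 2*i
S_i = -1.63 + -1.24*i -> [-1.63, -2.87, -4.11, -5.35, -6.59]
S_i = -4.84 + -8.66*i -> [-4.84, -13.5, -22.16, -30.82, -39.48]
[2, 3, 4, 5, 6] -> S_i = 2 + 1*i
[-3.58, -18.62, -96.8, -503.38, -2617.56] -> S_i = -3.58*5.20^i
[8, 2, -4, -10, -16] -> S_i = 8 + -6*i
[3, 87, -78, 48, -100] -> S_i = Random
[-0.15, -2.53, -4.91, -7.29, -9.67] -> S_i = -0.15 + -2.38*i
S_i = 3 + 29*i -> [3, 32, 61, 90, 119]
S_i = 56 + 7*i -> [56, 63, 70, 77, 84]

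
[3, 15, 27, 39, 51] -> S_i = 3 + 12*i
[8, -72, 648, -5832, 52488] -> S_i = 8*-9^i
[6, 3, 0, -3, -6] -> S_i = 6 + -3*i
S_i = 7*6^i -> [7, 42, 252, 1512, 9072]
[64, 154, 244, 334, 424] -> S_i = 64 + 90*i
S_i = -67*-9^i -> [-67, 603, -5427, 48843, -439587]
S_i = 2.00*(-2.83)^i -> [2.0, -5.66, 16.02, -45.33, 128.28]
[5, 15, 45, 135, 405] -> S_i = 5*3^i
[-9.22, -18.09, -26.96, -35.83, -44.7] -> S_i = -9.22 + -8.87*i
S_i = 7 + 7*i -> [7, 14, 21, 28, 35]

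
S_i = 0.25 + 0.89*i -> [0.25, 1.14, 2.03, 2.92, 3.81]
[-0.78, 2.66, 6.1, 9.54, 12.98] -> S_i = -0.78 + 3.44*i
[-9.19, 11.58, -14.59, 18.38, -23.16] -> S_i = -9.19*(-1.26)^i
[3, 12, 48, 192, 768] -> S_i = 3*4^i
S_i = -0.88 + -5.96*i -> [-0.88, -6.84, -12.8, -18.76, -24.72]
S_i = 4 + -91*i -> [4, -87, -178, -269, -360]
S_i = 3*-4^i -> [3, -12, 48, -192, 768]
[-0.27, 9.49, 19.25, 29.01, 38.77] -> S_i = -0.27 + 9.76*i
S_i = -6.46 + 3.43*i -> [-6.46, -3.03, 0.4, 3.83, 7.26]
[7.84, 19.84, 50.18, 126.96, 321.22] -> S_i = 7.84*2.53^i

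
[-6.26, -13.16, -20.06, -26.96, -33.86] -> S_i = -6.26 + -6.90*i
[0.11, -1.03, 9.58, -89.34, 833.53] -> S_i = 0.11*(-9.33)^i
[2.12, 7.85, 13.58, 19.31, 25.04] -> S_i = 2.12 + 5.73*i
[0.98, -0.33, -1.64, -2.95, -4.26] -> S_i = 0.98 + -1.31*i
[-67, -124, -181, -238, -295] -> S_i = -67 + -57*i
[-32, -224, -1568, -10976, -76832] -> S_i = -32*7^i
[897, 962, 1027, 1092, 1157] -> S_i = 897 + 65*i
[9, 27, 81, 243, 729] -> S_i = 9*3^i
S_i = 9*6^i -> [9, 54, 324, 1944, 11664]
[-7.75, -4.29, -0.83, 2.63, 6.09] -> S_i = -7.75 + 3.46*i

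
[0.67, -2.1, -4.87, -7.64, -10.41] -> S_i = 0.67 + -2.77*i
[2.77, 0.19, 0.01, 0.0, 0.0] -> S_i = 2.77*0.07^i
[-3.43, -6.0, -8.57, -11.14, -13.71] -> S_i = -3.43 + -2.57*i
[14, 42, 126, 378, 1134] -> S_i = 14*3^i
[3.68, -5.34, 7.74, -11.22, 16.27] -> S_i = 3.68*(-1.45)^i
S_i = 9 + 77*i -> [9, 86, 163, 240, 317]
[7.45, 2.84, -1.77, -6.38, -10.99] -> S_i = 7.45 + -4.61*i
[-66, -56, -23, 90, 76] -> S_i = Random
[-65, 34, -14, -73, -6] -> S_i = Random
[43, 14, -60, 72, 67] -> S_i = Random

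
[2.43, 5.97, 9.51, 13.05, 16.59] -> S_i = 2.43 + 3.54*i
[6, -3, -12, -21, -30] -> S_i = 6 + -9*i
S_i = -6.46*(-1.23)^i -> [-6.46, 7.95, -9.77, 12.02, -14.79]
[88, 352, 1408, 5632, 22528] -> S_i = 88*4^i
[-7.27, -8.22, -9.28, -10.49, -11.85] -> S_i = -7.27*1.13^i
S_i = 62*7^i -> [62, 434, 3038, 21266, 148862]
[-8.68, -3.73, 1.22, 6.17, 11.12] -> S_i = -8.68 + 4.95*i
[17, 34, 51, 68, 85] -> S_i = 17 + 17*i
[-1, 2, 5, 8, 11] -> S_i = -1 + 3*i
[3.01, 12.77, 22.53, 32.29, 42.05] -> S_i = 3.01 + 9.76*i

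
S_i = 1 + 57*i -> [1, 58, 115, 172, 229]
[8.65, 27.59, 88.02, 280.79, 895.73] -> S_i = 8.65*3.19^i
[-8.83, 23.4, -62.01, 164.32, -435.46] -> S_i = -8.83*(-2.65)^i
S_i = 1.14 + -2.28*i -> [1.14, -1.14, -3.42, -5.7, -7.98]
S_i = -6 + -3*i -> [-6, -9, -12, -15, -18]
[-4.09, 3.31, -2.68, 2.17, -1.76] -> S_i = -4.09*(-0.81)^i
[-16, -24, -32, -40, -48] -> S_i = -16 + -8*i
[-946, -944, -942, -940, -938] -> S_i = -946 + 2*i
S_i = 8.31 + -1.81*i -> [8.31, 6.5, 4.69, 2.88, 1.07]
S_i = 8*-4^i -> [8, -32, 128, -512, 2048]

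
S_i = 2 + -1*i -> [2, 1, 0, -1, -2]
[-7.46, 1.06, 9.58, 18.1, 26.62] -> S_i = -7.46 + 8.52*i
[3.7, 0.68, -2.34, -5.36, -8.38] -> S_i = 3.70 + -3.02*i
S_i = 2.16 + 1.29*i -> [2.16, 3.45, 4.74, 6.03, 7.32]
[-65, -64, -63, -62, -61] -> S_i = -65 + 1*i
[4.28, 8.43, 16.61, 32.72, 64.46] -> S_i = 4.28*1.97^i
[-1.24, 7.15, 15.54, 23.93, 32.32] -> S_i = -1.24 + 8.39*i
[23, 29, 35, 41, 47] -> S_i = 23 + 6*i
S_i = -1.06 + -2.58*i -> [-1.06, -3.64, -6.22, -8.8, -11.38]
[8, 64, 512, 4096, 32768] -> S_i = 8*8^i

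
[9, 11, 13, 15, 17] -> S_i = 9 + 2*i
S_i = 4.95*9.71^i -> [4.95, 48.06, 466.71, 4531.72, 44002.98]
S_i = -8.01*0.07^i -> [-8.01, -0.56, -0.04, -0.0, -0.0]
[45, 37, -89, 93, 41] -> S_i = Random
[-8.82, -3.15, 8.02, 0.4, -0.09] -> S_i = Random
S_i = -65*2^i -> [-65, -130, -260, -520, -1040]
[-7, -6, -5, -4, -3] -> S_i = -7 + 1*i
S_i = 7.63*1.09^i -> [7.63, 8.32, 9.07, 9.88, 10.77]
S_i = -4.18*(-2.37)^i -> [-4.18, 9.91, -23.48, 55.64, -131.88]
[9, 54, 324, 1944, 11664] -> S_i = 9*6^i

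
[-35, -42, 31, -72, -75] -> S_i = Random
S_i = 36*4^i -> [36, 144, 576, 2304, 9216]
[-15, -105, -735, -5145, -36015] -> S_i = -15*7^i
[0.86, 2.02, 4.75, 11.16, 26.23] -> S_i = 0.86*2.35^i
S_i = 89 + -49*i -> [89, 40, -9, -58, -107]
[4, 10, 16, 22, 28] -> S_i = 4 + 6*i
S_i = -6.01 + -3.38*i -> [-6.01, -9.39, -12.77, -16.15, -19.53]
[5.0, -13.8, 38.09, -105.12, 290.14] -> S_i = 5.00*(-2.76)^i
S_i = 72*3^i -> [72, 216, 648, 1944, 5832]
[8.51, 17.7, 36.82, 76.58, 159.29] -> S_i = 8.51*2.08^i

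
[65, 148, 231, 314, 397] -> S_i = 65 + 83*i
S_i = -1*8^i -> [-1, -8, -64, -512, -4096]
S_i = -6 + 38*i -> [-6, 32, 70, 108, 146]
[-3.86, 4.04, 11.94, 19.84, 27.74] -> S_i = -3.86 + 7.90*i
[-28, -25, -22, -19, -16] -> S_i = -28 + 3*i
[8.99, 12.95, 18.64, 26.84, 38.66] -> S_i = 8.99*1.44^i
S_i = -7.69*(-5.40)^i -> [-7.69, 41.53, -224.24, 1210.9, -6538.85]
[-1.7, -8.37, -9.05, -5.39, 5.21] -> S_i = Random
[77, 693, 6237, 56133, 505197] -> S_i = 77*9^i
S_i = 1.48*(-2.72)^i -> [1.48, -4.03, 10.95, -29.78, 81.01]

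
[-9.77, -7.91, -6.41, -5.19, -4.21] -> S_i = -9.77*0.81^i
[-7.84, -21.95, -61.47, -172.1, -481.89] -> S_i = -7.84*2.80^i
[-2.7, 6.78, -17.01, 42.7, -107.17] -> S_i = -2.70*(-2.51)^i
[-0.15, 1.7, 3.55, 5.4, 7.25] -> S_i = -0.15 + 1.85*i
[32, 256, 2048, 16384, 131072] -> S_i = 32*8^i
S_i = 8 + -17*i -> [8, -9, -26, -43, -60]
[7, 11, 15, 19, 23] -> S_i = 7 + 4*i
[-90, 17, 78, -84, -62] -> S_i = Random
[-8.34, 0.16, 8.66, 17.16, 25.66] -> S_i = -8.34 + 8.50*i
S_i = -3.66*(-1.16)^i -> [-3.66, 4.25, -4.92, 5.71, -6.63]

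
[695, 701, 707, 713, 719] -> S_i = 695 + 6*i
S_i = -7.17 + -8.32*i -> [-7.17, -15.49, -23.81, -32.13, -40.45]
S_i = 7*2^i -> [7, 14, 28, 56, 112]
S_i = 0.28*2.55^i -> [0.28, 0.71, 1.82, 4.64, 11.84]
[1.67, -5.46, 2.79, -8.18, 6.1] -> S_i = Random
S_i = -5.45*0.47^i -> [-5.45, -2.56, -1.2, -0.57, -0.27]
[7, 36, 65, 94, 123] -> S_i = 7 + 29*i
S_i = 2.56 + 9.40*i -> [2.56, 11.96, 21.36, 30.76, 40.16]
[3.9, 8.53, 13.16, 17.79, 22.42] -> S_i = 3.90 + 4.63*i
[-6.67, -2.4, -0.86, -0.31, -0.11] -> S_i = -6.67*0.36^i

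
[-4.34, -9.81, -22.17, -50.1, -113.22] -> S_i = -4.34*2.26^i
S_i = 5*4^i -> [5, 20, 80, 320, 1280]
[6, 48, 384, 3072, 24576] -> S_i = 6*8^i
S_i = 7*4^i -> [7, 28, 112, 448, 1792]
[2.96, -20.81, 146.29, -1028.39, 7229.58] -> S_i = 2.96*(-7.03)^i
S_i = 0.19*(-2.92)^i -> [0.19, -0.55, 1.62, -4.73, 13.81]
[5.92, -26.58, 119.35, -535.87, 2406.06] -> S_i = 5.92*(-4.49)^i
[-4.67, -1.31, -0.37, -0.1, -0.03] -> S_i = -4.67*0.28^i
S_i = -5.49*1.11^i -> [-5.49, -6.09, -6.76, -7.51, -8.33]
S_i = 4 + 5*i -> [4, 9, 14, 19, 24]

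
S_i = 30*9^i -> [30, 270, 2430, 21870, 196830]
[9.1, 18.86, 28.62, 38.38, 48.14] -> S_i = 9.10 + 9.76*i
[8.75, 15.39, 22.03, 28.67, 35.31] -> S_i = 8.75 + 6.64*i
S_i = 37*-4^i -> [37, -148, 592, -2368, 9472]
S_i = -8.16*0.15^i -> [-8.16, -1.22, -0.18, -0.03, -0.0]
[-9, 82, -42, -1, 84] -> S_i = Random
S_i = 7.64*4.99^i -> [7.64, 38.12, 190.24, 949.28, 4736.91]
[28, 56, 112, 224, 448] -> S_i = 28*2^i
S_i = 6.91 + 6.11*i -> [6.91, 13.02, 19.13, 25.24, 31.35]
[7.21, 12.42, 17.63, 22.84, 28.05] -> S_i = 7.21 + 5.21*i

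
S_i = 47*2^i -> [47, 94, 188, 376, 752]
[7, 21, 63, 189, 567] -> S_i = 7*3^i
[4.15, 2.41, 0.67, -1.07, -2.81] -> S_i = 4.15 + -1.74*i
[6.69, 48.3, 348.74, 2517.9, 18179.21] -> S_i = 6.69*7.22^i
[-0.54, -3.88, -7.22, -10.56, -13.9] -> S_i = -0.54 + -3.34*i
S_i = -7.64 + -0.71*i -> [-7.64, -8.35, -9.06, -9.77, -10.48]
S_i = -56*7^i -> [-56, -392, -2744, -19208, -134456]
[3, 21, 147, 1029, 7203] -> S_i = 3*7^i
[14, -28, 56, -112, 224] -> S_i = 14*-2^i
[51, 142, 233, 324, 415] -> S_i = 51 + 91*i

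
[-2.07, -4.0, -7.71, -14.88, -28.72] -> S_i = -2.07*1.93^i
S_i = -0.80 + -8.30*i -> [-0.8, -9.1, -17.4, -25.7, -34.0]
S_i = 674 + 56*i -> [674, 730, 786, 842, 898]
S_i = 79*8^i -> [79, 632, 5056, 40448, 323584]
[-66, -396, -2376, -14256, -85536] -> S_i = -66*6^i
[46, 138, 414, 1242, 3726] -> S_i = 46*3^i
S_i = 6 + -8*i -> [6, -2, -10, -18, -26]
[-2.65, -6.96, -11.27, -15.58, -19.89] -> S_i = -2.65 + -4.31*i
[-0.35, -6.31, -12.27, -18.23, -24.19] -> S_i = -0.35 + -5.96*i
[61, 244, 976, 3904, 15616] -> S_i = 61*4^i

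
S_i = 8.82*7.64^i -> [8.82, 67.38, 514.82, 3933.22, 30049.83]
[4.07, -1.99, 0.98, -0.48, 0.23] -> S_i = 4.07*(-0.49)^i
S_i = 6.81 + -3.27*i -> [6.81, 3.54, 0.27, -3.0, -6.27]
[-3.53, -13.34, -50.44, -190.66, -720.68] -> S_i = -3.53*3.78^i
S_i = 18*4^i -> [18, 72, 288, 1152, 4608]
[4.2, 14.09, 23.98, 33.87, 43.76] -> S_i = 4.20 + 9.89*i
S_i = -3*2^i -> [-3, -6, -12, -24, -48]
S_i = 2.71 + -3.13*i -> [2.71, -0.42, -3.55, -6.68, -9.81]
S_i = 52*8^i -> [52, 416, 3328, 26624, 212992]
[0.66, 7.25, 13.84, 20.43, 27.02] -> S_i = 0.66 + 6.59*i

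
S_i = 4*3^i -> [4, 12, 36, 108, 324]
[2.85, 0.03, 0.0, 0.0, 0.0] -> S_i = 2.85*0.01^i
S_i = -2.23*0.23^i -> [-2.23, -0.51, -0.12, -0.03, -0.01]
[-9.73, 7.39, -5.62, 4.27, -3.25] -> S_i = -9.73*(-0.76)^i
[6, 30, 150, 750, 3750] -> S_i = 6*5^i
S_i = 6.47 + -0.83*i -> [6.47, 5.64, 4.81, 3.98, 3.15]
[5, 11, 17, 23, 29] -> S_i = 5 + 6*i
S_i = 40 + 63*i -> [40, 103, 166, 229, 292]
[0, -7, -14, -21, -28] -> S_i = 0 + -7*i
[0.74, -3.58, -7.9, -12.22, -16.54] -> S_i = 0.74 + -4.32*i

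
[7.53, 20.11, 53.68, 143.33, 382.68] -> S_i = 7.53*2.67^i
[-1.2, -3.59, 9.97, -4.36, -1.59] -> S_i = Random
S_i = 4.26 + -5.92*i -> [4.26, -1.66, -7.58, -13.5, -19.42]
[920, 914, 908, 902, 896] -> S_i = 920 + -6*i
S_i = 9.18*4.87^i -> [9.18, 44.71, 217.72, 1060.3, 5163.67]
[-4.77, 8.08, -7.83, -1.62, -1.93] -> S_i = Random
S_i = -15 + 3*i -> [-15, -12, -9, -6, -3]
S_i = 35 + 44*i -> [35, 79, 123, 167, 211]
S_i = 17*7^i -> [17, 119, 833, 5831, 40817]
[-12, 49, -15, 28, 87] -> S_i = Random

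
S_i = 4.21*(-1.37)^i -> [4.21, -5.77, 7.9, -10.83, 14.83]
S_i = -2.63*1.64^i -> [-2.63, -4.31, -7.07, -11.6, -19.03]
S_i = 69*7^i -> [69, 483, 3381, 23667, 165669]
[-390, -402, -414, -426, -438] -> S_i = -390 + -12*i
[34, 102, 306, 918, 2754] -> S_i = 34*3^i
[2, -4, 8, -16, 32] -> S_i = 2*-2^i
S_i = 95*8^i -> [95, 760, 6080, 48640, 389120]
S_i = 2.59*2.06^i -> [2.59, 5.34, 10.99, 22.64, 46.64]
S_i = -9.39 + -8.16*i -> [-9.39, -17.55, -25.71, -33.87, -42.03]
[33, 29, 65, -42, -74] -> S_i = Random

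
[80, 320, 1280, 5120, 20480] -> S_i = 80*4^i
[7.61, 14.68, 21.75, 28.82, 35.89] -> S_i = 7.61 + 7.07*i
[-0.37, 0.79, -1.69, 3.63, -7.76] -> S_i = -0.37*(-2.14)^i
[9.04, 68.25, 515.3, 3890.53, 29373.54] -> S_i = 9.04*7.55^i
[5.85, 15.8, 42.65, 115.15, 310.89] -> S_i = 5.85*2.70^i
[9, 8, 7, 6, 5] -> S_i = 9 + -1*i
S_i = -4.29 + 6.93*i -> [-4.29, 2.64, 9.57, 16.5, 23.43]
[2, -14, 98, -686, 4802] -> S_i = 2*-7^i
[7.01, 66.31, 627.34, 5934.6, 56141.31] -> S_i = 7.01*9.46^i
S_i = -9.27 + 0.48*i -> [-9.27, -8.79, -8.31, -7.83, -7.35]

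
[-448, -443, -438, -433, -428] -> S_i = -448 + 5*i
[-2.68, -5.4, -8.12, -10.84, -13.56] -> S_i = -2.68 + -2.72*i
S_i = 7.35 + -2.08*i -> [7.35, 5.27, 3.19, 1.11, -0.97]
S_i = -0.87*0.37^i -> [-0.87, -0.32, -0.12, -0.04, -0.02]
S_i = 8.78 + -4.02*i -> [8.78, 4.76, 0.74, -3.28, -7.3]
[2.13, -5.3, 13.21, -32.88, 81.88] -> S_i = 2.13*(-2.49)^i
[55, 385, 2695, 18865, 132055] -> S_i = 55*7^i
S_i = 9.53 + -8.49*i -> [9.53, 1.04, -7.45, -15.94, -24.43]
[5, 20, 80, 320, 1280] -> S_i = 5*4^i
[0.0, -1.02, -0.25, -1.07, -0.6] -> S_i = Random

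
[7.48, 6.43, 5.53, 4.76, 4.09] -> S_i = 7.48*0.86^i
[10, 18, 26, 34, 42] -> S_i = 10 + 8*i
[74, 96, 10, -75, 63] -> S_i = Random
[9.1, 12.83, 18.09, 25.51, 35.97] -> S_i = 9.10*1.41^i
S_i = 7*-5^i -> [7, -35, 175, -875, 4375]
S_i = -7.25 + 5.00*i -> [-7.25, -2.25, 2.75, 7.75, 12.75]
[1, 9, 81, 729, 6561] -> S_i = 1*9^i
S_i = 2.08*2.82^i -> [2.08, 5.87, 16.54, 46.65, 131.54]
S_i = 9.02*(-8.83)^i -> [9.02, -79.65, 703.28, -6209.96, 54833.93]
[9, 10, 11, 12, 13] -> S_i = 9 + 1*i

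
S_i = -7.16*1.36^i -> [-7.16, -9.74, -13.24, -18.01, -24.49]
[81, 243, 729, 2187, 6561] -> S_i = 81*3^i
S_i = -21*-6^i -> [-21, 126, -756, 4536, -27216]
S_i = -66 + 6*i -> [-66, -60, -54, -48, -42]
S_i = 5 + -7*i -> [5, -2, -9, -16, -23]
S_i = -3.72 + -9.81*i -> [-3.72, -13.53, -23.34, -33.15, -42.96]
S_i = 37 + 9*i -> [37, 46, 55, 64, 73]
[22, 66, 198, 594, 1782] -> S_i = 22*3^i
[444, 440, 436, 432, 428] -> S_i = 444 + -4*i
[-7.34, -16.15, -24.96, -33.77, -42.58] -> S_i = -7.34 + -8.81*i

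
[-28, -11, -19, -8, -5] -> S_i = Random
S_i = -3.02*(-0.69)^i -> [-3.02, 2.08, -1.44, 0.99, -0.68]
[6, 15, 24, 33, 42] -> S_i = 6 + 9*i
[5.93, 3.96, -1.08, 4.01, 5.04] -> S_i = Random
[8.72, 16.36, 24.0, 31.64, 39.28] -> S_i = 8.72 + 7.64*i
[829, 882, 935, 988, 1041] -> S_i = 829 + 53*i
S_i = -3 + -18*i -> [-3, -21, -39, -57, -75]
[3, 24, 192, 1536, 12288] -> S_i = 3*8^i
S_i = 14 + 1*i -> [14, 15, 16, 17, 18]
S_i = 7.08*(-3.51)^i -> [7.08, -24.85, 87.23, -306.16, 1074.64]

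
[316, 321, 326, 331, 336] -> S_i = 316 + 5*i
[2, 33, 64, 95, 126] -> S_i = 2 + 31*i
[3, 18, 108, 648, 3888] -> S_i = 3*6^i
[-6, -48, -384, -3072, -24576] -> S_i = -6*8^i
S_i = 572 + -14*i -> [572, 558, 544, 530, 516]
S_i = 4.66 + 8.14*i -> [4.66, 12.8, 20.94, 29.08, 37.22]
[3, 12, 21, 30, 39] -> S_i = 3 + 9*i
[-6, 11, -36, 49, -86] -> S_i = Random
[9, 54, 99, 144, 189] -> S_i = 9 + 45*i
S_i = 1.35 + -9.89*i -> [1.35, -8.54, -18.43, -28.32, -38.21]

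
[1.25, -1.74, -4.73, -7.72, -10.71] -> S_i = 1.25 + -2.99*i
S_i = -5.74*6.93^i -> [-5.74, -39.78, -275.66, -1910.34, -13238.68]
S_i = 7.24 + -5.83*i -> [7.24, 1.41, -4.42, -10.25, -16.08]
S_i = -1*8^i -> [-1, -8, -64, -512, -4096]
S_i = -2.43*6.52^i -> [-2.43, -15.84, -103.3, -673.52, -4391.34]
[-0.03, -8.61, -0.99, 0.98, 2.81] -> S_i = Random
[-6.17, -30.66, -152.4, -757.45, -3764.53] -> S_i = -6.17*4.97^i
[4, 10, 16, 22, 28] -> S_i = 4 + 6*i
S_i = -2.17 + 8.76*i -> [-2.17, 6.59, 15.35, 24.11, 32.87]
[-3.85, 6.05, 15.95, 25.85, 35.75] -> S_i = -3.85 + 9.90*i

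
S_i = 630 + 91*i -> [630, 721, 812, 903, 994]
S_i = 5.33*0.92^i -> [5.33, 4.9, 4.51, 4.15, 3.82]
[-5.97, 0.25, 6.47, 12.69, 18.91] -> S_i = -5.97 + 6.22*i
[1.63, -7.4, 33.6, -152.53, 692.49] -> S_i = 1.63*(-4.54)^i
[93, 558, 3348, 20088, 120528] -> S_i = 93*6^i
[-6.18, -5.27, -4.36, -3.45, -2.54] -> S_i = -6.18 + 0.91*i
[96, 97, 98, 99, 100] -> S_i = 96 + 1*i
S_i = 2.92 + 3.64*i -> [2.92, 6.56, 10.2, 13.84, 17.48]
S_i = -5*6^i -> [-5, -30, -180, -1080, -6480]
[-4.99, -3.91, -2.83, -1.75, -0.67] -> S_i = -4.99 + 1.08*i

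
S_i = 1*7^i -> [1, 7, 49, 343, 2401]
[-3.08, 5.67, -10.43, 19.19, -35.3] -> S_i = -3.08*(-1.84)^i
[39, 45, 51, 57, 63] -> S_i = 39 + 6*i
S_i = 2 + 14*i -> [2, 16, 30, 44, 58]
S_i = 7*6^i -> [7, 42, 252, 1512, 9072]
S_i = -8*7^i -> [-8, -56, -392, -2744, -19208]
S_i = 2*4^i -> [2, 8, 32, 128, 512]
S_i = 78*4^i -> [78, 312, 1248, 4992, 19968]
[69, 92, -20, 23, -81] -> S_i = Random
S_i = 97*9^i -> [97, 873, 7857, 70713, 636417]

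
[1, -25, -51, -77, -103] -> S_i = 1 + -26*i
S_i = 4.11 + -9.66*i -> [4.11, -5.55, -15.21, -24.87, -34.53]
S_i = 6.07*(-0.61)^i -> [6.07, -3.7, 2.26, -1.38, 0.84]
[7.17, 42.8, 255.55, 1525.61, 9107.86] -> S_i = 7.17*5.97^i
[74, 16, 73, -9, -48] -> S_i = Random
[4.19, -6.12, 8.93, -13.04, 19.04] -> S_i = 4.19*(-1.46)^i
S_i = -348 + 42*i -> [-348, -306, -264, -222, -180]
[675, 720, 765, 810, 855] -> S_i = 675 + 45*i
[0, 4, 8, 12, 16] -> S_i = 0 + 4*i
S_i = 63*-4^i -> [63, -252, 1008, -4032, 16128]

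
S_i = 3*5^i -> [3, 15, 75, 375, 1875]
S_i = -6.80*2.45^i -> [-6.8, -16.66, -40.82, -100.0, -245.0]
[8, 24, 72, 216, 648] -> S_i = 8*3^i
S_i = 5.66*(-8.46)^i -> [5.66, -47.88, 405.1, -3427.11, 28993.32]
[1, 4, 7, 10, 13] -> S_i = 1 + 3*i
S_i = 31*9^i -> [31, 279, 2511, 22599, 203391]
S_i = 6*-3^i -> [6, -18, 54, -162, 486]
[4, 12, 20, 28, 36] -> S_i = 4 + 8*i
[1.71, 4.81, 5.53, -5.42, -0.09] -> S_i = Random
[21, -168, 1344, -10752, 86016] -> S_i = 21*-8^i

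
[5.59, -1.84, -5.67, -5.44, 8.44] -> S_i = Random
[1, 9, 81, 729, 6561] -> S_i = 1*9^i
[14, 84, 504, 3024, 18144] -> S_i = 14*6^i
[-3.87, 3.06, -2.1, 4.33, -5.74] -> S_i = Random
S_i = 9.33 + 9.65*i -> [9.33, 18.98, 28.63, 38.28, 47.93]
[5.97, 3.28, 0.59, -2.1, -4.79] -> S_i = 5.97 + -2.69*i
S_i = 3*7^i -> [3, 21, 147, 1029, 7203]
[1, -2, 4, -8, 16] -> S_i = 1*-2^i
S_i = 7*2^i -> [7, 14, 28, 56, 112]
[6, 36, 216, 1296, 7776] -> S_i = 6*6^i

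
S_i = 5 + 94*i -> [5, 99, 193, 287, 381]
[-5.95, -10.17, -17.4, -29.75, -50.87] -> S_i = -5.95*1.71^i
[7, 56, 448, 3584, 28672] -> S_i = 7*8^i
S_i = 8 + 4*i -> [8, 12, 16, 20, 24]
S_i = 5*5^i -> [5, 25, 125, 625, 3125]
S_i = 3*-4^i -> [3, -12, 48, -192, 768]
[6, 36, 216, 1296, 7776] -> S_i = 6*6^i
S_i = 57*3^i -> [57, 171, 513, 1539, 4617]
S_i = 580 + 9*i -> [580, 589, 598, 607, 616]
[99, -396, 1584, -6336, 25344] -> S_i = 99*-4^i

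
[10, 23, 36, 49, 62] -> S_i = 10 + 13*i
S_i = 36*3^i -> [36, 108, 324, 972, 2916]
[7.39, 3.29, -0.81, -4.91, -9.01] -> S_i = 7.39 + -4.10*i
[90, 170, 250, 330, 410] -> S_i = 90 + 80*i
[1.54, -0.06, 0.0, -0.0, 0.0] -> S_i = 1.54*(-0.04)^i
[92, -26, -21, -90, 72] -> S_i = Random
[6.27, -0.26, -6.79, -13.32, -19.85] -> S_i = 6.27 + -6.53*i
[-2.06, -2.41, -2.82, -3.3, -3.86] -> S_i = -2.06*1.17^i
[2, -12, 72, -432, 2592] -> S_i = 2*-6^i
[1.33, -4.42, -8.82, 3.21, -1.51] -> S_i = Random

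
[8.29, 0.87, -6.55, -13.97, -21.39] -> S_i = 8.29 + -7.42*i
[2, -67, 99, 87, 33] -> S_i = Random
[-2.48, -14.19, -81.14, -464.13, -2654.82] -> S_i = -2.48*5.72^i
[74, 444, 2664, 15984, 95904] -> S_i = 74*6^i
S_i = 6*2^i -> [6, 12, 24, 48, 96]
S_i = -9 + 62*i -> [-9, 53, 115, 177, 239]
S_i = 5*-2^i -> [5, -10, 20, -40, 80]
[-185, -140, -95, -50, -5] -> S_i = -185 + 45*i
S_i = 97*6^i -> [97, 582, 3492, 20952, 125712]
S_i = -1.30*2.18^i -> [-1.3, -2.83, -6.18, -13.47, -29.36]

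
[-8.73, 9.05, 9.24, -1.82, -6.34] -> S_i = Random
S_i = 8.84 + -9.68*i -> [8.84, -0.84, -10.52, -20.2, -29.88]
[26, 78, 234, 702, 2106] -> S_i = 26*3^i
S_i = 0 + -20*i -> [0, -20, -40, -60, -80]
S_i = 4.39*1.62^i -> [4.39, 7.11, 11.52, 18.66, 30.24]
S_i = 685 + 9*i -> [685, 694, 703, 712, 721]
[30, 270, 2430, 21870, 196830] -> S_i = 30*9^i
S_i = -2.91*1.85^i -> [-2.91, -5.38, -9.96, -18.43, -34.09]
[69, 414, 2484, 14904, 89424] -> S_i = 69*6^i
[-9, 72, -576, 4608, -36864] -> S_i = -9*-8^i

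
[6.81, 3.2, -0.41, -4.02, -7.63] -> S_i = 6.81 + -3.61*i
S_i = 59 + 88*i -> [59, 147, 235, 323, 411]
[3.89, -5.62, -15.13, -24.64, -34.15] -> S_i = 3.89 + -9.51*i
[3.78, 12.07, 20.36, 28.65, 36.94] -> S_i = 3.78 + 8.29*i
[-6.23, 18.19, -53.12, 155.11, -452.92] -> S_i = -6.23*(-2.92)^i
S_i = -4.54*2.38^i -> [-4.54, -10.81, -25.72, -61.2, -145.67]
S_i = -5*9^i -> [-5, -45, -405, -3645, -32805]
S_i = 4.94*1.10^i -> [4.94, 5.43, 5.98, 6.58, 7.23]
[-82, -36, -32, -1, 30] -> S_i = Random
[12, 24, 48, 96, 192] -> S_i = 12*2^i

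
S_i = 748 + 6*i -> [748, 754, 760, 766, 772]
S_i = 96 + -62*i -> [96, 34, -28, -90, -152]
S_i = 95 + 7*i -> [95, 102, 109, 116, 123]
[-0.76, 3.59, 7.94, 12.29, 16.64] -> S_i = -0.76 + 4.35*i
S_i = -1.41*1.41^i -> [-1.41, -1.99, -2.8, -3.95, -5.57]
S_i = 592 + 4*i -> [592, 596, 600, 604, 608]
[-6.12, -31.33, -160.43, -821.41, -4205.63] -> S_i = -6.12*5.12^i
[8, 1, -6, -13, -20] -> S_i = 8 + -7*i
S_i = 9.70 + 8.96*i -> [9.7, 18.66, 27.62, 36.58, 45.54]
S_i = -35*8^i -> [-35, -280, -2240, -17920, -143360]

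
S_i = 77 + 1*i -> [77, 78, 79, 80, 81]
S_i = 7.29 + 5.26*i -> [7.29, 12.55, 17.81, 23.07, 28.33]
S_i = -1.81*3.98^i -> [-1.81, -7.2, -28.67, -114.11, -454.16]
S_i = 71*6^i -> [71, 426, 2556, 15336, 92016]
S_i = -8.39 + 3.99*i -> [-8.39, -4.4, -0.41, 3.58, 7.57]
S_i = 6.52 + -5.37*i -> [6.52, 1.15, -4.22, -9.59, -14.96]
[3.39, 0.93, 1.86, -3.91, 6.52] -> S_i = Random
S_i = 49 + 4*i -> [49, 53, 57, 61, 65]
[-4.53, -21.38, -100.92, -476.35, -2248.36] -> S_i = -4.53*4.72^i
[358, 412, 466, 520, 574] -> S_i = 358 + 54*i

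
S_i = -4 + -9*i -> [-4, -13, -22, -31, -40]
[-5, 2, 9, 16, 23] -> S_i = -5 + 7*i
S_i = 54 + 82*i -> [54, 136, 218, 300, 382]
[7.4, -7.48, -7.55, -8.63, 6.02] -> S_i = Random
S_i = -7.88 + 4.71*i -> [-7.88, -3.17, 1.54, 6.25, 10.96]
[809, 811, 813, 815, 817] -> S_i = 809 + 2*i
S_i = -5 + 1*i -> [-5, -4, -3, -2, -1]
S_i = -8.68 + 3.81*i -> [-8.68, -4.87, -1.06, 2.75, 6.56]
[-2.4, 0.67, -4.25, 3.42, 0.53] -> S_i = Random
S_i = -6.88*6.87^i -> [-6.88, -47.27, -324.71, -2230.79, -15325.53]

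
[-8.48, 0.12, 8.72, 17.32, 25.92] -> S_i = -8.48 + 8.60*i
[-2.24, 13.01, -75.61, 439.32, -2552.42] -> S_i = -2.24*(-5.81)^i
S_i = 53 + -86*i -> [53, -33, -119, -205, -291]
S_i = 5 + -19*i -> [5, -14, -33, -52, -71]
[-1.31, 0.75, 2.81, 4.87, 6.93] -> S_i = -1.31 + 2.06*i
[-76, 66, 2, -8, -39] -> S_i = Random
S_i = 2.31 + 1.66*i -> [2.31, 3.97, 5.63, 7.29, 8.95]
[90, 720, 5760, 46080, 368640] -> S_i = 90*8^i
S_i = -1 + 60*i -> [-1, 59, 119, 179, 239]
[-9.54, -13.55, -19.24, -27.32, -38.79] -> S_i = -9.54*1.42^i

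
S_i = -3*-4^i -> [-3, 12, -48, 192, -768]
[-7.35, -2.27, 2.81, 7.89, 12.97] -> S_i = -7.35 + 5.08*i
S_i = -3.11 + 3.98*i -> [-3.11, 0.87, 4.85, 8.83, 12.81]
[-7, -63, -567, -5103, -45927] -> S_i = -7*9^i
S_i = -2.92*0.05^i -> [-2.92, -0.15, -0.01, -0.0, -0.0]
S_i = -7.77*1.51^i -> [-7.77, -11.73, -17.72, -26.75, -40.4]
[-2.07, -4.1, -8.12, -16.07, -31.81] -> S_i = -2.07*1.98^i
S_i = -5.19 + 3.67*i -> [-5.19, -1.52, 2.15, 5.82, 9.49]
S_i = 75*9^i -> [75, 675, 6075, 54675, 492075]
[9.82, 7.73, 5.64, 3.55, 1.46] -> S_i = 9.82 + -2.09*i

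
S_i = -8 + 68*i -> [-8, 60, 128, 196, 264]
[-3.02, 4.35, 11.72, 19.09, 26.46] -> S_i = -3.02 + 7.37*i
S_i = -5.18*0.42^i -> [-5.18, -2.18, -0.91, -0.38, -0.16]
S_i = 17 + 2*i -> [17, 19, 21, 23, 25]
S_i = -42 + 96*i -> [-42, 54, 150, 246, 342]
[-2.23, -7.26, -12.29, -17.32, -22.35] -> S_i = -2.23 + -5.03*i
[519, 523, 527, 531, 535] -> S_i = 519 + 4*i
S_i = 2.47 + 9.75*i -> [2.47, 12.22, 21.97, 31.72, 41.47]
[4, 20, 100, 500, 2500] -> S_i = 4*5^i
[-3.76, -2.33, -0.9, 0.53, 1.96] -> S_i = -3.76 + 1.43*i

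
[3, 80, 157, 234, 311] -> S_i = 3 + 77*i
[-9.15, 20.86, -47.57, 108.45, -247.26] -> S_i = -9.15*(-2.28)^i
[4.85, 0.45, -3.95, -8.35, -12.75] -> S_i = 4.85 + -4.40*i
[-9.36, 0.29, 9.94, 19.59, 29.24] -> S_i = -9.36 + 9.65*i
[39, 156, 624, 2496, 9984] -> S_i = 39*4^i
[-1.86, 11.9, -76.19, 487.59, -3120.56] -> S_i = -1.86*(-6.40)^i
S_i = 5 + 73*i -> [5, 78, 151, 224, 297]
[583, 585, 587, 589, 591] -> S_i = 583 + 2*i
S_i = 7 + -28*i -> [7, -21, -49, -77, -105]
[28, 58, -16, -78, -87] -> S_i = Random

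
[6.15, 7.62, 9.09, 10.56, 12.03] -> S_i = 6.15 + 1.47*i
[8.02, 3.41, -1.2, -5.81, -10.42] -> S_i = 8.02 + -4.61*i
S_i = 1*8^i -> [1, 8, 64, 512, 4096]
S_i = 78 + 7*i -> [78, 85, 92, 99, 106]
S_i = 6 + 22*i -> [6, 28, 50, 72, 94]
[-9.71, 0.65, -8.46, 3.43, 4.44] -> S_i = Random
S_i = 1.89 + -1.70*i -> [1.89, 0.19, -1.51, -3.21, -4.91]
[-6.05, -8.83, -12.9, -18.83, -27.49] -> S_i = -6.05*1.46^i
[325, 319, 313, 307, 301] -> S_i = 325 + -6*i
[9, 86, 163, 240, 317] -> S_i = 9 + 77*i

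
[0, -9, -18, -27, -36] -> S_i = 0 + -9*i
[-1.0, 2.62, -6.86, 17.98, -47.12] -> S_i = -1.00*(-2.62)^i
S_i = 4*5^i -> [4, 20, 100, 500, 2500]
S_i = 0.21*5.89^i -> [0.21, 1.24, 7.29, 42.91, 252.74]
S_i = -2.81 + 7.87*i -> [-2.81, 5.06, 12.93, 20.8, 28.67]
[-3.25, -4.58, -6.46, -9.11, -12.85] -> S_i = -3.25*1.41^i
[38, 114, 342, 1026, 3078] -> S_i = 38*3^i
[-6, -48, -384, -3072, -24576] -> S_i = -6*8^i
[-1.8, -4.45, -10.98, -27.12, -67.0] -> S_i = -1.80*2.47^i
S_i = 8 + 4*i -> [8, 12, 16, 20, 24]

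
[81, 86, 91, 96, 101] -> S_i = 81 + 5*i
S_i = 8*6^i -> [8, 48, 288, 1728, 10368]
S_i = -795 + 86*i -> [-795, -709, -623, -537, -451]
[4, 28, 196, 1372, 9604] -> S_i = 4*7^i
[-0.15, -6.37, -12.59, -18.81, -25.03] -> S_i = -0.15 + -6.22*i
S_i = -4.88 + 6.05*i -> [-4.88, 1.17, 7.22, 13.27, 19.32]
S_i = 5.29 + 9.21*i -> [5.29, 14.5, 23.71, 32.92, 42.13]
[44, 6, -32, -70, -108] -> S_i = 44 + -38*i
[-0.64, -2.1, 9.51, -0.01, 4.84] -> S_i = Random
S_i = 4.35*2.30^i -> [4.35, 10.0, 23.01, 52.93, 121.73]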